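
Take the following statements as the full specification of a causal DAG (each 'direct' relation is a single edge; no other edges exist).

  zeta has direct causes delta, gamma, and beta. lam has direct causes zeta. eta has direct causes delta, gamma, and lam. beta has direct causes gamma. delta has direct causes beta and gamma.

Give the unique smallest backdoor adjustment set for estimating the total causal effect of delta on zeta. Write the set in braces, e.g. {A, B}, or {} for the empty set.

{beta, gamma}

Variables eligible for adjustment (non-descendants of delta, excluding delta and zeta): {beta, gamma}.
Backdoor paths from delta to zeta:
  P1: delta <- gamma -> beta -> zeta
  P2: delta <- gamma -> zeta
  P3: delta <- gamma -> eta <- lam <- zeta
  P4: delta <- beta <- gamma -> zeta
  P5: delta <- beta <- gamma -> eta <- lam <- zeta
  P6: delta <- beta -> zeta
The empty set is not sufficient: P1 (delta <- gamma -> beta -> zeta) has no collider blocking it and no conditioned non-collider, so it is open.
Try {beta, gamma}:
  P1: blocked at fork node gamma ∈ conditioning set.
  P2: blocked at fork node gamma ∈ conditioning set.
  P3: blocked at fork node gamma ∈ conditioning set.
  P4: blocked at chain node beta ∈ conditioning set.
  P5: blocked at chain node beta ∈ conditioning set.
  P6: blocked at fork node beta ∈ conditioning set.
{beta, gamma} contains no descendant of delta and blocks every backdoor path.
Every element of {beta, gamma} is needed (dropping beta leaves P6 open; dropping gamma leaves P2 open), so no proper subset is valid.
Among all size-2 subsets of the eligible variables, only {beta, gamma} blocks every backdoor path, so it is the unique smallest valid adjustment set.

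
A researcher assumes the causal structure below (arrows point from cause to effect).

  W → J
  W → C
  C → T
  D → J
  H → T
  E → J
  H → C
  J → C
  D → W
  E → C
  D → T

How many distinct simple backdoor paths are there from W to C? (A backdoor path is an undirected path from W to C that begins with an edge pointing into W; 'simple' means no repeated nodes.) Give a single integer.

A backdoor path from W to C is any simple undirected path whose first edge points into W (i.e. leaves W via a parent).
Parents of W: {D}.
Enumerating:
  P1: W <- D -> J <- E -> C
  P2: W <- D -> J -> C
  P3: W <- D -> T <- H -> C
  P4: W <- D -> T <- C
That exhausts the simple backdoor paths. Count: 4.

4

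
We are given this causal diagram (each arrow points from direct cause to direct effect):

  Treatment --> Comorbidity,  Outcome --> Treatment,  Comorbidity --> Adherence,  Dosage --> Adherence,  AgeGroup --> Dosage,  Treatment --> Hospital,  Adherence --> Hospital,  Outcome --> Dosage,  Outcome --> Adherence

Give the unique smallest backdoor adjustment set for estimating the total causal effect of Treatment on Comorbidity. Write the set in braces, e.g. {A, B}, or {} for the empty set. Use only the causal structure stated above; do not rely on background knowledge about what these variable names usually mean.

Variables eligible for adjustment (non-descendants of Treatment, excluding Treatment and Comorbidity): {AgeGroup, Dosage, Outcome}.
Backdoor paths from Treatment to Comorbidity:
  P1: Treatment <- Outcome -> Dosage -> Adherence <- Comorbidity
  P2: Treatment <- Outcome -> Adherence <- Comorbidity
Each backdoor path contains an unconditioned collider, so every path is already blocked with the empty conditioning set:
  P1: blocked at collider Adherence (neither it nor any descendant is in the conditioning set).
  P2: blocked at collider Adherence (neither it nor any descendant is in the conditioning set).
The empty set is therefore the unique smallest valid set.

{}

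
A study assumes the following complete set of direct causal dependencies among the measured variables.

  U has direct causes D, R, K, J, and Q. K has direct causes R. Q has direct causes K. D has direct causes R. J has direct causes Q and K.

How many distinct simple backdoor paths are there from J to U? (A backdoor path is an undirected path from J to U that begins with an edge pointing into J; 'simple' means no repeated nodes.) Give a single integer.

A backdoor path from J to U is any simple undirected path whose first edge points into J (i.e. leaves J via a parent).
Parents of J: {K, Q}.
Enumerating:
  P1: J <- K <- R -> D -> U
  P2: J <- K <- R -> U
  P3: J <- K -> Q -> U
  P4: J <- K -> U
  P5: J <- Q <- K <- R -> D -> U
  P6: J <- Q <- K <- R -> U
  P7: J <- Q <- K -> U
  P8: J <- Q -> U
That exhausts the simple backdoor paths. Count: 8.

8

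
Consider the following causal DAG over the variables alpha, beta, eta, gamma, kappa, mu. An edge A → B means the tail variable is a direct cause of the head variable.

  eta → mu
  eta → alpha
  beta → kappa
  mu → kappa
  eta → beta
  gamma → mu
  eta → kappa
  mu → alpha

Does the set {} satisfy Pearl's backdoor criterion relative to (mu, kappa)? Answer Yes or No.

No

Backdoor paths from mu to kappa (paths whose first edge points into mu):
  P1: mu <- eta -> beta -> kappa
  P2: mu <- eta -> kappa
Condition 1 (no descendant of mu in the set): holds — descendants of mu are {alpha, kappa}; none are in {}.
Condition 2 (every backdoor path blocked by {}):
  P1: open — no interior node is in the conditioning set.
  P2: open — no interior node is in the conditioning set.
{} does not satisfy the backdoor criterion.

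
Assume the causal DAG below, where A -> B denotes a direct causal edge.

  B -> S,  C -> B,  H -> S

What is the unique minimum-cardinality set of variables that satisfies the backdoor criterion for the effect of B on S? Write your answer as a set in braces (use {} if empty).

{}

Variables eligible for adjustment (non-descendants of B, excluding B and S): {C, H}.
Backdoor paths from B to S:
  (none)
With no backdoor paths the empty set already satisfies the criterion, and it is trivially minimal.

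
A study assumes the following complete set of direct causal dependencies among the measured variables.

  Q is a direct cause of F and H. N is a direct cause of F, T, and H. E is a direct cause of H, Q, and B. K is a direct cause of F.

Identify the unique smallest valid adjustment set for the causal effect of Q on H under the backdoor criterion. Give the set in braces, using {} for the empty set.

{E}

Variables eligible for adjustment (non-descendants of Q, excluding Q and H): {B, E, K, N, T}.
Backdoor paths from Q to H:
  P1: Q <- E -> H
The empty set is not sufficient: P1 (Q <- E -> H) has no collider blocking it and no conditioned non-collider, so it is open.
Try {E}:
  P1: blocked at fork node E ∈ conditioning set.
{E} contains no descendant of Q and blocks every backdoor path.
No other singleton works — e.g. {N} leaves P1 open — so {E} is the unique smallest valid adjustment set.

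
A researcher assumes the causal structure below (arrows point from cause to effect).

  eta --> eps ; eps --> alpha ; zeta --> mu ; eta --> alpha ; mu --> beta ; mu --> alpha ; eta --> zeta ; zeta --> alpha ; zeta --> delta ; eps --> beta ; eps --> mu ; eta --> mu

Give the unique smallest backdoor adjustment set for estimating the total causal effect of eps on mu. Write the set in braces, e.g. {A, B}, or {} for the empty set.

Variables eligible for adjustment (non-descendants of eps, excluding eps and mu): {delta, eta, zeta}.
Backdoor paths from eps to mu:
  P1: eps <- eta -> zeta -> mu
  P2: eps <- eta -> zeta -> alpha <- mu
  P3: eps <- eta -> mu
  P4: eps <- eta -> alpha <- zeta -> mu
  P5: eps <- eta -> alpha <- mu
The empty set is not sufficient: P1 (eps <- eta -> zeta -> mu) has no collider blocking it and no conditioned non-collider, so it is open.
Try {eta}:
  P1: blocked at fork node eta ∈ conditioning set.
  P2: blocked at fork node eta ∈ conditioning set.
  P3: blocked at fork node eta ∈ conditioning set.
  P4: blocked at fork node eta ∈ conditioning set.
  P5: blocked at fork node eta ∈ conditioning set.
{eta} contains no descendant of eps and blocks every backdoor path.
No other singleton works — e.g. {zeta} leaves P3 open — so {eta} is the unique smallest valid adjustment set.

{eta}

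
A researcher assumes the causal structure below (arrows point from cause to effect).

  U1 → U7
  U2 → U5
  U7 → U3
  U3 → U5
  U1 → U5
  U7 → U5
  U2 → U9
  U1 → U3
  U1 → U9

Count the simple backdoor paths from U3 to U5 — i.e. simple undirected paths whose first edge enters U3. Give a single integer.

A backdoor path from U3 to U5 is any simple undirected path whose first edge points into U3 (i.e. leaves U3 via a parent).
Parents of U3: {U1, U7}.
Enumerating:
  P1: U3 <- U1 -> U9 <- U2 -> U5
  P2: U3 <- U1 -> U7 -> U5
  P3: U3 <- U1 -> U5
  P4: U3 <- U7 <- U1 -> U9 <- U2 -> U5
  P5: U3 <- U7 <- U1 -> U5
  P6: U3 <- U7 -> U5
That exhausts the simple backdoor paths. Count: 6.

6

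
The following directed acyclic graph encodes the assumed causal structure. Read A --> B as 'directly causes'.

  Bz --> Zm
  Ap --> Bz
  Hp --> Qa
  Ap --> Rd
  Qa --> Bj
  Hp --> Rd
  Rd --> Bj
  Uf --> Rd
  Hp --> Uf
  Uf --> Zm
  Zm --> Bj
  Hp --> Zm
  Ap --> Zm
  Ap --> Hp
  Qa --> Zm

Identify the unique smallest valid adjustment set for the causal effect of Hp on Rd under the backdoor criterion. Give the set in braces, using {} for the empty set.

Variables eligible for adjustment (non-descendants of Hp, excluding Hp and Rd): {Ap, Bz}.
Backdoor paths from Hp to Rd:
  P1: Hp <- Ap -> Bz -> Zm <- Uf -> Rd
  P2: Hp <- Ap -> Bz -> Zm <- Qa -> Bj <- Rd
  P3: Hp <- Ap -> Bz -> Zm -> Bj <- Rd
  P4: Hp <- Ap -> Rd
  P5: Hp <- Ap -> Zm <- Uf -> Rd
  P6: Hp <- Ap -> Zm <- Qa -> Bj <- Rd
  P7: Hp <- Ap -> Zm -> Bj <- Rd
The empty set is not sufficient: P4 (Hp <- Ap -> Rd) has no collider blocking it and no conditioned non-collider, so it is open.
Try {Ap}:
  P1: blocked at fork node Ap ∈ conditioning set.
  P2: blocked at fork node Ap ∈ conditioning set.
  P3: blocked at fork node Ap ∈ conditioning set.
  P4: blocked at fork node Ap ∈ conditioning set.
  P5: blocked at fork node Ap ∈ conditioning set.
  P6: blocked at fork node Ap ∈ conditioning set.
  P7: blocked at fork node Ap ∈ conditioning set.
{Ap} contains no descendant of Hp and blocks every backdoor path.
No other singleton works — e.g. {Bz} leaves P4 open — so {Ap} is the unique smallest valid adjustment set.

{Ap}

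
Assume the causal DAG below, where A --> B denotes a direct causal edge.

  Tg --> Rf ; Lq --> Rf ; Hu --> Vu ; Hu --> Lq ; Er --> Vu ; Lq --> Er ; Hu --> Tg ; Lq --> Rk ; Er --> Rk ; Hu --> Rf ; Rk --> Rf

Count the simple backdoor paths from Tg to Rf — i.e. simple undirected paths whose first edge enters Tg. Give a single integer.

A backdoor path from Tg to Rf is any simple undirected path whose first edge points into Tg (i.e. leaves Tg via a parent).
Parents of Tg: {Hu}.
Enumerating:
  P1: Tg <- Hu -> Lq -> Er -> Rk -> Rf
  P2: Tg <- Hu -> Lq -> Rk -> Rf
  P3: Tg <- Hu -> Lq -> Rf
  P4: Tg <- Hu -> Vu <- Er <- Lq -> Rk -> Rf
  P5: Tg <- Hu -> Vu <- Er <- Lq -> Rf
  P6: Tg <- Hu -> Vu <- Er -> Rk <- Lq -> Rf
  P7: Tg <- Hu -> Vu <- Er -> Rk -> Rf
  P8: Tg <- Hu -> Rf
That exhausts the simple backdoor paths. Count: 8.

8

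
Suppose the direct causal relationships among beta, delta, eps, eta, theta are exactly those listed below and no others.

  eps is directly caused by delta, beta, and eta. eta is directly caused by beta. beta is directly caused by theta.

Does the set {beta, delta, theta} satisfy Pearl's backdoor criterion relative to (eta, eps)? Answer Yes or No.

Yes

Backdoor paths from eta to eps (paths whose first edge points into eta):
  P1: eta <- beta -> eps
Condition 1 (no descendant of eta in the set): holds — descendants of eta are {eps}; none are in {beta, delta, theta}.
Condition 2 (every backdoor path blocked by {beta, delta, theta}):
  P1: blocked at fork node beta ∈ conditioning set.
{beta, delta, theta} satisfies the backdoor criterion.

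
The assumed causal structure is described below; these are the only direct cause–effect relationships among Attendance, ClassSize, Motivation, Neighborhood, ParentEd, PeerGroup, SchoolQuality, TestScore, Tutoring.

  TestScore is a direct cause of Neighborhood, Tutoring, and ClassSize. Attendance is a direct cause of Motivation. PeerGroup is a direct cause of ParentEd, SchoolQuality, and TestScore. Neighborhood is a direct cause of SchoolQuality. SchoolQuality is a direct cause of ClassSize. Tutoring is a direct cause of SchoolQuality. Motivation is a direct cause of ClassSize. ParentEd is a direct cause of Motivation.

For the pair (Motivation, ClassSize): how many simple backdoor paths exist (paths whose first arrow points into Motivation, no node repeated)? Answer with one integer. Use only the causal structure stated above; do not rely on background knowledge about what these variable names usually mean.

A backdoor path from Motivation to ClassSize is any simple undirected path whose first edge points into Motivation (i.e. leaves Motivation via a parent).
Parents of Motivation: {Attendance, ParentEd}.
Enumerating:
  P1: Motivation <- ParentEd <- PeerGroup -> TestScore -> Neighborhood -> SchoolQuality -> ClassSize
  P2: Motivation <- ParentEd <- PeerGroup -> TestScore -> Tutoring -> SchoolQuality -> ClassSize
  P3: Motivation <- ParentEd <- PeerGroup -> TestScore -> ClassSize
  P4: Motivation <- ParentEd <- PeerGroup -> SchoolQuality <- Neighborhood <- TestScore -> ClassSize
  P5: Motivation <- ParentEd <- PeerGroup -> SchoolQuality <- Tutoring <- TestScore -> ClassSize
  P6: Motivation <- ParentEd <- PeerGroup -> SchoolQuality -> ClassSize
That exhausts the simple backdoor paths. Count: 6.

6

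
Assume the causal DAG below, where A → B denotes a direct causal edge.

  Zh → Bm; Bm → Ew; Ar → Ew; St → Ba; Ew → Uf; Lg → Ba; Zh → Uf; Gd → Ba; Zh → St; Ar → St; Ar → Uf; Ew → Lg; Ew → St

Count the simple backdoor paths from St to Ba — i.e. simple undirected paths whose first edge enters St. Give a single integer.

A backdoor path from St to Ba is any simple undirected path whose first edge points into St (i.e. leaves St via a parent).
Parents of St: {Ar, Ew, Zh}.
Enumerating:
  P1: St <- Zh -> Bm -> Ew -> Lg -> Ba
  P2: St <- Zh -> Uf <- Ar -> Ew -> Lg -> Ba
  P3: St <- Zh -> Uf <- Ew -> Lg -> Ba
  P4: St <- Ar -> Ew -> Lg -> Ba
  P5: St <- Ar -> Uf <- Zh -> Bm -> Ew -> Lg -> Ba
  P6: St <- Ar -> Uf <- Ew -> Lg -> Ba
  P7: St <- Ew -> Lg -> Ba
That exhausts the simple backdoor paths. Count: 7.

7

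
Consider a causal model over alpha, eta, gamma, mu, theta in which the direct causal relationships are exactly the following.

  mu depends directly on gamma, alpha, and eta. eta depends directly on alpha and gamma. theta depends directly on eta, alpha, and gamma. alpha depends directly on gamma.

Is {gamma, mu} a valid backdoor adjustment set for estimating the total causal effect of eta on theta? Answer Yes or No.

Backdoor paths from eta to theta (paths whose first edge points into eta):
  P1: eta <- gamma -> alpha -> theta
  P2: eta <- gamma -> mu <- alpha -> theta
  P3: eta <- gamma -> theta
  P4: eta <- alpha <- gamma -> theta
  P5: eta <- alpha -> mu <- gamma -> theta
  P6: eta <- alpha -> theta
Condition 1 (no descendant of eta in the set): FAILS — mu is a descendant of eta.
Condition 2 (every backdoor path blocked by {gamma, mu}):
  P1: blocked at fork node gamma ∈ conditioning set.
  P2: blocked at fork node gamma ∈ conditioning set.
  P3: blocked at fork node gamma ∈ conditioning set.
  P4: blocked at fork node gamma ∈ conditioning set.
  P5: blocked at fork node gamma ∈ conditioning set.
  P6: open — no interior node is in the conditioning set.
{gamma, mu} does not satisfy the backdoor criterion.

No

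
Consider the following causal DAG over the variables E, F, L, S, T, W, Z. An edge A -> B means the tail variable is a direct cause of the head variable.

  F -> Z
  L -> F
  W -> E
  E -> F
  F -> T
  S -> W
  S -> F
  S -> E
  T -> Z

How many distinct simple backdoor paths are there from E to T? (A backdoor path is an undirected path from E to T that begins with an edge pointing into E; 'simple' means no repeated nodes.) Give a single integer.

4

A backdoor path from E to T is any simple undirected path whose first edge points into E (i.e. leaves E via a parent).
Parents of E: {S, W}.
Enumerating:
  P1: E <- S -> F -> T
  P2: E <- S -> F -> Z <- T
  P3: E <- W <- S -> F -> T
  P4: E <- W <- S -> F -> Z <- T
That exhausts the simple backdoor paths. Count: 4.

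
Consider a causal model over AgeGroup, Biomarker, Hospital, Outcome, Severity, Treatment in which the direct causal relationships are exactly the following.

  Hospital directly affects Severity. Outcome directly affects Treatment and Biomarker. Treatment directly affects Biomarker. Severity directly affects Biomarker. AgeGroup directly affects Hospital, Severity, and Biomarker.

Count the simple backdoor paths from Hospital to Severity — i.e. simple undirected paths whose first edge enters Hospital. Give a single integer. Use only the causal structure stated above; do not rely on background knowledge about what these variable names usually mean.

2

A backdoor path from Hospital to Severity is any simple undirected path whose first edge points into Hospital (i.e. leaves Hospital via a parent).
Parents of Hospital: {AgeGroup}.
Enumerating:
  P1: Hospital <- AgeGroup -> Severity
  P2: Hospital <- AgeGroup -> Biomarker <- Severity
That exhausts the simple backdoor paths. Count: 2.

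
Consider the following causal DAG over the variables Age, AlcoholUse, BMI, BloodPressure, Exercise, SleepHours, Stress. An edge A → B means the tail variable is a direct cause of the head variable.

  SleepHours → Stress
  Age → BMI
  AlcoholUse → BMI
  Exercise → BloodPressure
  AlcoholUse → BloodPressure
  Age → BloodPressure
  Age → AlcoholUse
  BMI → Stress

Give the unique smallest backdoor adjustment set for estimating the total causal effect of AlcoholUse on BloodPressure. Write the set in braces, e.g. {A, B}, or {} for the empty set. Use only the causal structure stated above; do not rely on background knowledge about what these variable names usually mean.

Variables eligible for adjustment (non-descendants of AlcoholUse, excluding AlcoholUse and BloodPressure): {Age, Exercise, SleepHours}.
Backdoor paths from AlcoholUse to BloodPressure:
  P1: AlcoholUse <- Age -> BloodPressure
The empty set is not sufficient: P1 (AlcoholUse <- Age -> BloodPressure) has no collider blocking it and no conditioned non-collider, so it is open.
Try {Age}:
  P1: blocked at fork node Age ∈ conditioning set.
{Age} contains no descendant of AlcoholUse and blocks every backdoor path.
No other singleton works — e.g. {SleepHours} leaves P1 open — so {Age} is the unique smallest valid adjustment set.

{Age}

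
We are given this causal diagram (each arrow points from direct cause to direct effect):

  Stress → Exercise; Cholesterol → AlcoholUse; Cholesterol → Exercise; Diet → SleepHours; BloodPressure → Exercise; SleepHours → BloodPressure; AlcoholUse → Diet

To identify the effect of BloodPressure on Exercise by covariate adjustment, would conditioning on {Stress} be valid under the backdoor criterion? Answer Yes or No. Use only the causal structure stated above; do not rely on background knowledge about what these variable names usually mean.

Backdoor paths from BloodPressure to Exercise (paths whose first edge points into BloodPressure):
  P1: BloodPressure <- SleepHours <- Diet <- AlcoholUse <- Cholesterol -> Exercise
Condition 1 (no descendant of BloodPressure in the set): holds — descendants of BloodPressure are {Exercise}; none are in {Stress}.
Condition 2 (every backdoor path blocked by {Stress}):
  P1: open — no interior node is in the conditioning set.
{Stress} does not satisfy the backdoor criterion.

No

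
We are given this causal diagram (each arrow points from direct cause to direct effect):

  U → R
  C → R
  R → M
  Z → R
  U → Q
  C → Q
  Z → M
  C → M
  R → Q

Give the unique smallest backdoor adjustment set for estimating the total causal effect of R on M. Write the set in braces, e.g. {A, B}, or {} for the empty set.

{C, Z}

Variables eligible for adjustment (non-descendants of R, excluding R and M): {C, U, Z}.
Backdoor paths from R to M:
  P1: R <- Z -> M
  P2: R <- U -> Q <- C -> M
  P3: R <- C -> M
The empty set is not sufficient: P1 (R <- Z -> M) has no collider blocking it and no conditioned non-collider, so it is open.
Try {C, Z}:
  P1: blocked at fork node Z ∈ conditioning set.
  P2: blocked at collider Q (neither it nor any descendant is in the conditioning set).
  P3: blocked at fork node C ∈ conditioning set.
{C, Z} contains no descendant of R and blocks every backdoor path.
Every element of {C, Z} is needed (dropping C leaves P3 open; dropping Z leaves P1 open), so no proper subset is valid.
Among all size-2 subsets of the eligible variables, only {C, Z} blocks every backdoor path, so it is the unique smallest valid adjustment set.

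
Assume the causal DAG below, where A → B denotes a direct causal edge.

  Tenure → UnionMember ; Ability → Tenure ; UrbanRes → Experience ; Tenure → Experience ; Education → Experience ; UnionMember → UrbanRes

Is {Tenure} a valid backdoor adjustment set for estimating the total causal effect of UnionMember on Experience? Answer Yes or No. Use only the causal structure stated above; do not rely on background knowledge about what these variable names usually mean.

Backdoor paths from UnionMember to Experience (paths whose first edge points into UnionMember):
  P1: UnionMember <- Tenure -> Experience
Condition 1 (no descendant of UnionMember in the set): holds — descendants of UnionMember are {Experience, UrbanRes}; none are in {Tenure}.
Condition 2 (every backdoor path blocked by {Tenure}):
  P1: blocked at fork node Tenure ∈ conditioning set.
{Tenure} satisfies the backdoor criterion.

Yes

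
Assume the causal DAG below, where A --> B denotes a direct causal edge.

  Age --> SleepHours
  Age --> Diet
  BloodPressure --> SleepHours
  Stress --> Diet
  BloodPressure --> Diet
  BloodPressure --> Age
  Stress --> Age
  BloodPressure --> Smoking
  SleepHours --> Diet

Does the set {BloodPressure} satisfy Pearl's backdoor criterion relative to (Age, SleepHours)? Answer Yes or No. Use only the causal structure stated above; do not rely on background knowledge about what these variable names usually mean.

Backdoor paths from Age to SleepHours (paths whose first edge points into Age):
  P1: Age <- BloodPressure -> SleepHours
  P2: Age <- BloodPressure -> Diet <- SleepHours
  P3: Age <- Stress -> Diet <- BloodPressure -> SleepHours
  P4: Age <- Stress -> Diet <- SleepHours
Condition 1 (no descendant of Age in the set): holds — descendants of Age are {Diet, SleepHours}; none are in {BloodPressure}.
Condition 2 (every backdoor path blocked by {BloodPressure}):
  P1: blocked at fork node BloodPressure ∈ conditioning set.
  P2: blocked at fork node BloodPressure ∈ conditioning set.
  P3: blocked at collider Diet (neither it nor any descendant is in the conditioning set).
  P4: blocked at collider Diet (neither it nor any descendant is in the conditioning set).
{BloodPressure} satisfies the backdoor criterion.

Yes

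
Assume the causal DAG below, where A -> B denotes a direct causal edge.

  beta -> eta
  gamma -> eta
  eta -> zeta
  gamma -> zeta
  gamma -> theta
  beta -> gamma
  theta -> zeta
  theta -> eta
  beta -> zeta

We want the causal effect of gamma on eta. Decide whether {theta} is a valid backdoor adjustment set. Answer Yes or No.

No

Backdoor paths from gamma to eta (paths whose first edge points into gamma):
  P1: gamma <- beta -> eta
  P2: gamma <- beta -> zeta <- theta -> eta
  P3: gamma <- beta -> zeta <- eta
Condition 1 (no descendant of gamma in the set): FAILS — theta is a descendant of gamma.
Condition 2 (every backdoor path blocked by {theta}):
  P1: open — no interior node is in the conditioning set.
  P2: blocked at collider zeta (neither it nor any descendant is in the conditioning set).
  P3: blocked at collider zeta (neither it nor any descendant is in the conditioning set).
{theta} does not satisfy the backdoor criterion.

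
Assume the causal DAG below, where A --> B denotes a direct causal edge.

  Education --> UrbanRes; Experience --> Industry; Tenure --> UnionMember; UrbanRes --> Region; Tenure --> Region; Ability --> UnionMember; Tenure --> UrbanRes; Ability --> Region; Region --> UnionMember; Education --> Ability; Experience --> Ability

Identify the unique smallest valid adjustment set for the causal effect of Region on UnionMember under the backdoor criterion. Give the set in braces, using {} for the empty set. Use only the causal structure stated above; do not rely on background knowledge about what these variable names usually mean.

Variables eligible for adjustment (non-descendants of Region, excluding Region and UnionMember): {Ability, Education, Experience, Industry, Tenure, UrbanRes}.
Backdoor paths from Region to UnionMember:
  P1: Region <- Tenure -> UrbanRes <- Education -> Ability -> UnionMember
  P2: Region <- Tenure -> UnionMember
  P3: Region <- Ability <- Education -> UrbanRes <- Tenure -> UnionMember
  P4: Region <- Ability -> UnionMember
  P5: Region <- UrbanRes <- Tenure -> UnionMember
  P6: Region <- UrbanRes <- Education -> Ability -> UnionMember
The empty set is not sufficient: P2 (Region <- Tenure -> UnionMember) has no collider blocking it and no conditioned non-collider, so it is open.
Try {Ability, Tenure}:
  P1: blocked at fork node Tenure ∈ conditioning set.
  P2: blocked at fork node Tenure ∈ conditioning set.
  P3: blocked at chain node Ability ∈ conditioning set.
  P4: blocked at fork node Ability ∈ conditioning set.
  P5: blocked at fork node Tenure ∈ conditioning set.
  P6: blocked at chain node Ability ∈ conditioning set.
{Ability, Tenure} contains no descendant of Region and blocks every backdoor path.
Every element of {Ability, Tenure} is needed (dropping Ability leaves P4 open; dropping Tenure leaves P2 open), so no proper subset is valid.
Among all size-2 subsets of the eligible variables, only {Ability, Tenure} blocks every backdoor path, so it is the unique smallest valid adjustment set.

{Ability, Tenure}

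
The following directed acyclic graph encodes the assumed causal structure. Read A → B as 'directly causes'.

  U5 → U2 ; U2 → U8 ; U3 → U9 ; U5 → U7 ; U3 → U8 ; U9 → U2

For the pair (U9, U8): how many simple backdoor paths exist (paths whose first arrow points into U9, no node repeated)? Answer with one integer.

A backdoor path from U9 to U8 is any simple undirected path whose first edge points into U9 (i.e. leaves U9 via a parent).
Parents of U9: {U3}.
Enumerating:
  P1: U9 <- U3 -> U8
That exhausts the simple backdoor paths. Count: 1.

1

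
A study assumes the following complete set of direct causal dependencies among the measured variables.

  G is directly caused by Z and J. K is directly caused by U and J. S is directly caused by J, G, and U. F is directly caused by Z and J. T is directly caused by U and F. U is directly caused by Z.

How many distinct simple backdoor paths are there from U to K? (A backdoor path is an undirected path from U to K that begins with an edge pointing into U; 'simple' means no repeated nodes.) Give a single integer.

3

A backdoor path from U to K is any simple undirected path whose first edge points into U (i.e. leaves U via a parent).
Parents of U: {Z}.
Enumerating:
  P1: U <- Z -> G <- J -> K
  P2: U <- Z -> G -> S <- J -> K
  P3: U <- Z -> F <- J -> K
That exhausts the simple backdoor paths. Count: 3.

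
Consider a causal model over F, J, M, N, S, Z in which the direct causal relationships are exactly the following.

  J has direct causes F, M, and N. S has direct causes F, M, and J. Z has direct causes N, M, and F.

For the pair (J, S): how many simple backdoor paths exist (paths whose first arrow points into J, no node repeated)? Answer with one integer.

A backdoor path from J to S is any simple undirected path whose first edge points into J (i.e. leaves J via a parent).
Parents of J: {F, M, N}.
Enumerating:
  P1: J <- M -> Z <- F -> S
  P2: J <- M -> S
  P3: J <- N -> Z <- M -> S
  P4: J <- N -> Z <- F -> S
  P5: J <- F -> Z <- M -> S
  P6: J <- F -> S
That exhausts the simple backdoor paths. Count: 6.

6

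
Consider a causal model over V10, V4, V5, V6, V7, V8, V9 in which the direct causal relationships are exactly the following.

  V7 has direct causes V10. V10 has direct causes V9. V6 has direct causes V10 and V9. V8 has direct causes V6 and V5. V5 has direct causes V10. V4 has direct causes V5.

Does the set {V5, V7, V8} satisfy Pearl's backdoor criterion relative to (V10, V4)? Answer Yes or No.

Backdoor paths from V10 to V4 (paths whose first edge points into V10):
  P1: V10 <- V9 -> V6 -> V8 <- V5 -> V4
Condition 1 (no descendant of V10 in the set): FAILS — V5, V7, and V8 are descendants of V10.
Condition 2 (every backdoor path blocked by {V5, V7, V8}):
  P1: blocked at fork node V5 ∈ conditioning set.
{V5, V7, V8} does not satisfy the backdoor criterion.

No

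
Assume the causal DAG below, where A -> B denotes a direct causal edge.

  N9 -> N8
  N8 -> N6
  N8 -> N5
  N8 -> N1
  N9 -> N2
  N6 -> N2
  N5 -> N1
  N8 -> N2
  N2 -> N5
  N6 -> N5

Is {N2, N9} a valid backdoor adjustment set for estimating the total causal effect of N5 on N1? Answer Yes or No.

Backdoor paths from N5 to N1 (paths whose first edge points into N5):
  P1: N5 <- N8 -> N1
  P2: N5 <- N6 <- N8 -> N1
  P3: N5 <- N6 -> N2 <- N9 -> N8 -> N1
  P4: N5 <- N6 -> N2 <- N8 -> N1
  P5: N5 <- N2 <- N9 -> N8 -> N1
  P6: N5 <- N2 <- N8 -> N1
  P7: N5 <- N2 <- N6 <- N8 -> N1
Condition 1 (no descendant of N5 in the set): holds — descendants of N5 are {N1}; none are in {N2, N9}.
Condition 2 (every backdoor path blocked by {N2, N9}):
  P1: open — no interior node is in the conditioning set.
  P2: open — no interior node is in the conditioning set.
  P3: blocked at fork node N9 ∈ conditioning set.
  P4: open — collider(s) N2 are conditioned on (or have a conditioned descendant) and no non-collider on the path is in the set.
  P5: blocked at chain node N2 ∈ conditioning set.
  P6: blocked at chain node N2 ∈ conditioning set.
  P7: blocked at chain node N2 ∈ conditioning set.
{N2, N9} does not satisfy the backdoor criterion.

No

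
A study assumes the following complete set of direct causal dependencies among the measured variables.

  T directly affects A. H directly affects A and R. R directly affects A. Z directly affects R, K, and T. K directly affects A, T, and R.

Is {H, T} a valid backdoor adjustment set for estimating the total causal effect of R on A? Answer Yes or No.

Backdoor paths from R to A (paths whose first edge points into R):
  P1: R <- H -> A
  P2: R <- Z -> K -> T -> A
  P3: R <- Z -> K -> A
  P4: R <- Z -> T <- K -> A
  P5: R <- Z -> T -> A
  P6: R <- K <- Z -> T -> A
  P7: R <- K -> T -> A
  P8: R <- K -> A
Condition 1 (no descendant of R in the set): holds — descendants of R are {A}; none are in {H, T}.
Condition 2 (every backdoor path blocked by {H, T}):
  P1: blocked at fork node H ∈ conditioning set.
  P2: blocked at chain node T ∈ conditioning set.
  P3: open — no interior node is in the conditioning set.
  P4: open — collider(s) T are conditioned on (or have a conditioned descendant) and no non-collider on the path is in the set.
  P5: blocked at chain node T ∈ conditioning set.
  P6: blocked at chain node T ∈ conditioning set.
  P7: blocked at chain node T ∈ conditioning set.
  P8: open — no interior node is in the conditioning set.
{H, T} does not satisfy the backdoor criterion.

No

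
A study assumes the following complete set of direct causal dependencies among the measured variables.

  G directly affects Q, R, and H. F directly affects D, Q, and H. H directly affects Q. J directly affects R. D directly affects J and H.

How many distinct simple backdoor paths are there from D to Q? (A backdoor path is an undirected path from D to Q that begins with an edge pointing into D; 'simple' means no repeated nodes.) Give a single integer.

3

A backdoor path from D to Q is any simple undirected path whose first edge points into D (i.e. leaves D via a parent).
Parents of D: {F}.
Enumerating:
  P1: D <- F -> H <- G -> Q
  P2: D <- F -> H -> Q
  P3: D <- F -> Q
That exhausts the simple backdoor paths. Count: 3.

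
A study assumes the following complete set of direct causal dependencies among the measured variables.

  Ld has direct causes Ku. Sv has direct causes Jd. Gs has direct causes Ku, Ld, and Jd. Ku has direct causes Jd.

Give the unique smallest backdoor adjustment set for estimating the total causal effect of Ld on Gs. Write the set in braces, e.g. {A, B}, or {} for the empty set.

{Ku}

Variables eligible for adjustment (non-descendants of Ld, excluding Ld and Gs): {Jd, Ku, Sv}.
Backdoor paths from Ld to Gs:
  P1: Ld <- Ku <- Jd -> Gs
  P2: Ld <- Ku -> Gs
The empty set is not sufficient: P1 (Ld <- Ku <- Jd -> Gs) has no collider blocking it and no conditioned non-collider, so it is open.
Try {Ku}:
  P1: blocked at chain node Ku ∈ conditioning set.
  P2: blocked at fork node Ku ∈ conditioning set.
{Ku} contains no descendant of Ld and blocks every backdoor path.
No other singleton works — e.g. {Jd} leaves P2 open — so {Ku} is the unique smallest valid adjustment set.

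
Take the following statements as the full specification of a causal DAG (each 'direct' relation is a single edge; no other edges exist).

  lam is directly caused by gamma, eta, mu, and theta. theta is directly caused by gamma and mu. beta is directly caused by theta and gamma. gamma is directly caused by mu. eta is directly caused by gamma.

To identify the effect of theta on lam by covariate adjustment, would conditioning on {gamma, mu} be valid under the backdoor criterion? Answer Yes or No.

Backdoor paths from theta to lam (paths whose first edge points into theta):
  P1: theta <- mu -> gamma -> eta -> lam
  P2: theta <- mu -> gamma -> lam
  P3: theta <- mu -> lam
  P4: theta <- gamma <- mu -> lam
  P5: theta <- gamma -> eta -> lam
  P6: theta <- gamma -> lam
Condition 1 (no descendant of theta in the set): holds — descendants of theta are {beta, lam}; none are in {gamma, mu}.
Condition 2 (every backdoor path blocked by {gamma, mu}):
  P1: blocked at fork node mu ∈ conditioning set.
  P2: blocked at fork node mu ∈ conditioning set.
  P3: blocked at fork node mu ∈ conditioning set.
  P4: blocked at chain node gamma ∈ conditioning set.
  P5: blocked at fork node gamma ∈ conditioning set.
  P6: blocked at fork node gamma ∈ conditioning set.
{gamma, mu} satisfies the backdoor criterion.

Yes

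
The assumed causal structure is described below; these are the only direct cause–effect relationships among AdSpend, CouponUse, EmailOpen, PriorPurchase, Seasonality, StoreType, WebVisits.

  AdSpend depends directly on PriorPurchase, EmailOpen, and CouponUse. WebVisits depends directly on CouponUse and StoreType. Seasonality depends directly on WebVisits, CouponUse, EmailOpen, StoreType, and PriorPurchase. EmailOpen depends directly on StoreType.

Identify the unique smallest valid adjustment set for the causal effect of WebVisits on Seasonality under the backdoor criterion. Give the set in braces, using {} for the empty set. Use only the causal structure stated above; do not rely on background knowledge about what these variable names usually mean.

{CouponUse, StoreType}

Variables eligible for adjustment (non-descendants of WebVisits, excluding WebVisits and Seasonality): {AdSpend, CouponUse, EmailOpen, PriorPurchase, StoreType}.
Backdoor paths from WebVisits to Seasonality:
  P1: WebVisits <- CouponUse -> AdSpend <- EmailOpen <- StoreType -> Seasonality
  P2: WebVisits <- CouponUse -> AdSpend <- EmailOpen -> Seasonality
  P3: WebVisits <- CouponUse -> AdSpend <- PriorPurchase -> Seasonality
  P4: WebVisits <- CouponUse -> Seasonality
  P5: WebVisits <- StoreType -> EmailOpen -> AdSpend <- CouponUse -> Seasonality
  P6: WebVisits <- StoreType -> EmailOpen -> AdSpend <- PriorPurchase -> Seasonality
  P7: WebVisits <- StoreType -> EmailOpen -> Seasonality
  P8: WebVisits <- StoreType -> Seasonality
The empty set is not sufficient: P4 (WebVisits <- CouponUse -> Seasonality) has no collider blocking it and no conditioned non-collider, so it is open.
Try {CouponUse, StoreType}:
  P1: blocked at fork node CouponUse ∈ conditioning set.
  P2: blocked at fork node CouponUse ∈ conditioning set.
  P3: blocked at fork node CouponUse ∈ conditioning set.
  P4: blocked at fork node CouponUse ∈ conditioning set.
  P5: blocked at fork node StoreType ∈ conditioning set.
  P6: blocked at fork node StoreType ∈ conditioning set.
  P7: blocked at fork node StoreType ∈ conditioning set.
  P8: blocked at fork node StoreType ∈ conditioning set.
{CouponUse, StoreType} contains no descendant of WebVisits and blocks every backdoor path.
Every element of {CouponUse, StoreType} is needed (dropping CouponUse leaves P4 open; dropping StoreType leaves P7 open), so no proper subset is valid.
Among all size-2 subsets of the eligible variables, only {CouponUse, StoreType} blocks every backdoor path, so it is the unique smallest valid adjustment set.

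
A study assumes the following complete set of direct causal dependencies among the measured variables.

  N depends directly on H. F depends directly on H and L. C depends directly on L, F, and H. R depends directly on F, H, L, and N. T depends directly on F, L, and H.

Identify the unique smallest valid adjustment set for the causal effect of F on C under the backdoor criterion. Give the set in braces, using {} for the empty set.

Variables eligible for adjustment (non-descendants of F, excluding F and C): {H, L, N}.
Backdoor paths from F to C:
  P1: F <- L -> T <- H -> C
  P2: F <- L -> R <- H -> C
  P3: F <- L -> R <- N <- H -> C
  P4: F <- L -> C
  P5: F <- H -> N -> R <- L -> C
  P6: F <- H -> T <- L -> C
  P7: F <- H -> R <- L -> C
  P8: F <- H -> C
The empty set is not sufficient: P4 (F <- L -> C) has no collider blocking it and no conditioned non-collider, so it is open.
Try {H, L}:
  P1: blocked at fork node L ∈ conditioning set.
  P2: blocked at fork node L ∈ conditioning set.
  P3: blocked at fork node L ∈ conditioning set.
  P4: blocked at fork node L ∈ conditioning set.
  P5: blocked at fork node H ∈ conditioning set.
  P6: blocked at fork node H ∈ conditioning set.
  P7: blocked at fork node H ∈ conditioning set.
  P8: blocked at fork node H ∈ conditioning set.
{H, L} contains no descendant of F and blocks every backdoor path.
Every element of {H, L} is needed (dropping H leaves P8 open; dropping L leaves P4 open), so no proper subset is valid.
Among all size-2 subsets of the eligible variables, only {H, L} blocks every backdoor path, so it is the unique smallest valid adjustment set.

{H, L}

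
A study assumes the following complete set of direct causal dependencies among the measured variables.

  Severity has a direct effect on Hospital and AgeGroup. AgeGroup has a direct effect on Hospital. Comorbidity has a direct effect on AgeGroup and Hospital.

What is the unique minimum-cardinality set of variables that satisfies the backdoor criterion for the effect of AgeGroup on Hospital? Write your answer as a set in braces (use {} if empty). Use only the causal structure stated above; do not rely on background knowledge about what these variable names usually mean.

{Comorbidity, Severity}

Variables eligible for adjustment (non-descendants of AgeGroup, excluding AgeGroup and Hospital): {Comorbidity, Severity}.
Backdoor paths from AgeGroup to Hospital:
  P1: AgeGroup <- Severity -> Hospital
  P2: AgeGroup <- Comorbidity -> Hospital
The empty set is not sufficient: P1 (AgeGroup <- Severity -> Hospital) has no collider blocking it and no conditioned non-collider, so it is open.
Try {Comorbidity, Severity}:
  P1: blocked at fork node Severity ∈ conditioning set.
  P2: blocked at fork node Comorbidity ∈ conditioning set.
{Comorbidity, Severity} contains no descendant of AgeGroup and blocks every backdoor path.
Every element of {Comorbidity, Severity} is needed (dropping Comorbidity leaves P2 open; dropping Severity leaves P1 open), so no proper subset is valid.
Among all size-2 subsets of the eligible variables, only {Comorbidity, Severity} blocks every backdoor path, so it is the unique smallest valid adjustment set.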